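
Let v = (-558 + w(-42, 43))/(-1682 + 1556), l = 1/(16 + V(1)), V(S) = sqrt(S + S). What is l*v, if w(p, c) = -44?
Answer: 344/1143 - 43*sqrt(2)/2286 ≈ 0.27436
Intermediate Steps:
V(S) = sqrt(2)*sqrt(S) (V(S) = sqrt(2*S) = sqrt(2)*sqrt(S))
l = 1/(16 + sqrt(2)) (l = 1/(16 + sqrt(2)*sqrt(1)) = 1/(16 + sqrt(2)*1) = 1/(16 + sqrt(2)) ≈ 0.057424)
v = 43/9 (v = (-558 - 44)/(-1682 + 1556) = -602/(-126) = -602*(-1/126) = 43/9 ≈ 4.7778)
l*v = (8/127 - sqrt(2)/254)*(43/9) = 344/1143 - 43*sqrt(2)/2286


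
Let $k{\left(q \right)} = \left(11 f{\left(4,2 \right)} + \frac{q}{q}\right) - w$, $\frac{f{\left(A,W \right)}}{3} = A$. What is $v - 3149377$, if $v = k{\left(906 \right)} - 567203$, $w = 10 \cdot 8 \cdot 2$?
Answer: $-3716607$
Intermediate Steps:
$f{\left(A,W \right)} = 3 A$
$w = 160$ ($w = 80 \cdot 2 = 160$)
$k{\left(q \right)} = -27$ ($k{\left(q \right)} = \left(11 \cdot 3 \cdot 4 + \frac{q}{q}\right) - 160 = \left(11 \cdot 12 + 1\right) - 160 = \left(132 + 1\right) - 160 = 133 - 160 = -27$)
$v = -567230$ ($v = -27 - 567203 = -567230$)
$v - 3149377 = -567230 - 3149377 = -3716607$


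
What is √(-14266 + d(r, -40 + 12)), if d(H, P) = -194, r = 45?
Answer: 2*I*√3615 ≈ 120.25*I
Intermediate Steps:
√(-14266 + d(r, -40 + 12)) = √(-14266 - 194) = √(-14460) = 2*I*√3615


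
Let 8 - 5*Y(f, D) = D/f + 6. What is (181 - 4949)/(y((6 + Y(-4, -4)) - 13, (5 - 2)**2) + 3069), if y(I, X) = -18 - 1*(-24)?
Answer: -4768/3075 ≈ -1.5506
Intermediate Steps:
Y(f, D) = 2/5 - D/(5*f) (Y(f, D) = 8/5 - (D/f + 6)/5 = 8/5 - (6 + D/f)/5 = 8/5 + (-6/5 - D/(5*f)) = 2/5 - D/(5*f))
y(I, X) = 6 (y(I, X) = -18 + 24 = 6)
(181 - 4949)/(y((6 + Y(-4, -4)) - 13, (5 - 2)**2) + 3069) = (181 - 4949)/(6 + 3069) = -4768/3075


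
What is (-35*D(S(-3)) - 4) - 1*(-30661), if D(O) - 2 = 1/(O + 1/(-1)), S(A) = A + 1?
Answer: 91796/3 ≈ 30599.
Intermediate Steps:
S(A) = 1 + A
D(O) = 2 + 1/(-1 + O) (D(O) = 2 + 1/(O + 1/(-1)) = 2 + 1/(O - 1) = 2 + 1/(-1 + O))
(-35*D(S(-3)) - 4) - 1*(-30661) = (-35*(-1 + 2*(1 - 3))/(-1 + (1 - 3)) - 4) - 1*(-30661) = (-35*(-1 + 2*(-2))/(-1 - 2) - 4) + 30661 = (-35*(-1 - 4)/(-3) - 4) + 30661 = (-(-35)*(-5)/3 - 4) + 30661 = (-35*5/3 - 4) + 30661 = (-175/3 - 4) + 30661 = -187/3 + 30661 = 91796/3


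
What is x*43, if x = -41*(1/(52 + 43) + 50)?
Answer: -8376013/95 ≈ -88169.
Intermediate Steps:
x = -194791/95 (x = -41*(1/95 + 50) = -41*4751/95 = -194791/95 ≈ -2050.4)
x*43 = -194791/95*43 = -8376013/95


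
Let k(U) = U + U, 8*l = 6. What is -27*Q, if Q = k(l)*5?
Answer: -405/2 ≈ -202.50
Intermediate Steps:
l = ¾ (l = (⅛)*6 = ¾ ≈ 0.75000)
k(U) = 2*U
Q = 15/2 (Q = (2*(¾))*5 = (3/2)*5 = 15/2 ≈ 7.5000)
-27*Q = -27*15/2 = -405/2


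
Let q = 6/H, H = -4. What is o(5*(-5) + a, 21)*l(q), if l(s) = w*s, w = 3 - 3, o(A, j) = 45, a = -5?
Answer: 0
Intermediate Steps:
w = 0
q = -3/2 (q = 6/(-4) = 6*(-¼) = -3/2 ≈ -1.5000)
l(s) = 0 (l(s) = 0*s = 0)
o(5*(-5) + a, 21)*l(q) = 45*0 = 0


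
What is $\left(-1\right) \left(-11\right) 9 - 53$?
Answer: $46$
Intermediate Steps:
$\left(-1\right) \left(-11\right) 9 - 53 = 11 \cdot 9 - 53 = 99 - 53 = 46$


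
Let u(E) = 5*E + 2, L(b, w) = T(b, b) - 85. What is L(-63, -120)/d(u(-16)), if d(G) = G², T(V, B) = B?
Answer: -37/1521 ≈ -0.024326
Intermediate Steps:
L(b, w) = -85 + b (L(b, w) = b - 85 = -85 + b)
u(E) = 2 + 5*E
L(-63, -120)/d(u(-16)) = (-85 - 63)/((2 + 5*(-16))²) = -148/(2 - 80)² = -148/((-78)²) = -148/6084 = -148*1/6084 = -37/1521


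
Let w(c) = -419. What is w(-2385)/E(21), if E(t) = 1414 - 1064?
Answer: -419/350 ≈ -1.1971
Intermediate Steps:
E(t) = 350
w(-2385)/E(21) = -419/350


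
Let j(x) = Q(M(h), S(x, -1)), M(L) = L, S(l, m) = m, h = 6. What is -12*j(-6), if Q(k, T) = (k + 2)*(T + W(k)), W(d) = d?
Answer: -480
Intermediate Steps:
Q(k, T) = (2 + k)*(T + k) (Q(k, T) = (k + 2)*(T + k) = (2 + k)*(T + k))
j(x) = 40 (j(x) = 6**2 + 2*(-1) + 2*6 - 1*6 = 36 - 2 + 12 - 6 = 40)
-12*j(-6) = -12*40 = -480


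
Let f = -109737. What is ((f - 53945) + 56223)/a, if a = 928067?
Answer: -107459/928067 ≈ -0.11579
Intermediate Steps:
((f - 53945) + 56223)/a = ((-109737 - 53945) + 56223)/928067 = (-163682 + 56223)*(1/928067) = -107459*1/928067 = -107459/928067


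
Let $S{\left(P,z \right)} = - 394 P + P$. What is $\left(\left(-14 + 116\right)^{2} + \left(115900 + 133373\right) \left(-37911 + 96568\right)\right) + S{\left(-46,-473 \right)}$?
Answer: $14621634843$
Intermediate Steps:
$S{\left(P,z \right)} = - 393 P$
$\left(\left(-14 + 116\right)^{2} + \left(115900 + 133373\right) \left(-37911 + 96568\right)\right) + S{\left(-46,-473 \right)} = \left(\left(-14 + 116\right)^{2} + \left(115900 + 133373\right) \left(-37911 + 96568\right)\right) - -18078 = \left(102^{2} + 249273 \cdot 58657\right) + 18078 = \left(10404 + 14621606361\right) + 18078 = 14621616765 + 18078 = 14621634843$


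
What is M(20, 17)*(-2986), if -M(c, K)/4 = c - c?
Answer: 0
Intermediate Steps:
M(c, K) = 0 (M(c, K) = -4*(c - c) = -4*0 = 0)
M(20, 17)*(-2986) = 0*(-2986) = 0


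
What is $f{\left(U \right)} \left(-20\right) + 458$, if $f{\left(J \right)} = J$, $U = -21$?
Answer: $878$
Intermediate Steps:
$f{\left(U \right)} \left(-20\right) + 458 = \left(-21\right) \left(-20\right) + 458 = 420 + 458 = 878$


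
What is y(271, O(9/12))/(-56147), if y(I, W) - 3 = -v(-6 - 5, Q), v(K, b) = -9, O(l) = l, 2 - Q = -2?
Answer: -12/56147 ≈ -0.00021372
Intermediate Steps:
Q = 4 (Q = 2 - 1*(-2) = 2 + 2 = 4)
y(I, W) = 12 (y(I, W) = 3 - 1*(-9) = 3 + 9 = 12)
y(271, O(9/12))/(-56147) = 12/(-56147) = 12*(-1/56147) = -12/56147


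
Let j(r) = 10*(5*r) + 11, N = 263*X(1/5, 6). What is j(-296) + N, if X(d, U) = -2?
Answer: -15315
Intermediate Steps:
N = -526 (N = 263*(-2) = -526)
j(r) = 11 + 50*r (j(r) = 50*r + 11 = 11 + 50*r)
j(-296) + N = (11 + 50*(-296)) - 526 = (11 - 14800) - 526 = -14789 - 526 = -15315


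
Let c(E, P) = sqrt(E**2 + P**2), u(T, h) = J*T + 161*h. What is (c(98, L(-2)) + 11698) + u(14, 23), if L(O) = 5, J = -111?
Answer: 13847 + sqrt(9629) ≈ 13945.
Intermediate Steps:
u(T, h) = -111*T + 161*h
(c(98, L(-2)) + 11698) + u(14, 23) = (sqrt(98**2 + 5**2) + 11698) + (-111*14 + 161*23) = (sqrt(9604 + 25) + 11698) + (-1554 + 3703) = (sqrt(9629) + 11698) + 2149 = (11698 + sqrt(9629)) + 2149 = 13847 + sqrt(9629)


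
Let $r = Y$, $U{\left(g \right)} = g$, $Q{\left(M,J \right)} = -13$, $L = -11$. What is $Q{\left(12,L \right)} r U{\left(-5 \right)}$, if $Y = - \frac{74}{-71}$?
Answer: $\frac{4810}{71} \approx 67.746$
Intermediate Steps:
$Y = \frac{74}{71}$ ($Y = \left(-74\right) \left(- \frac{1}{71}\right) = \frac{74}{71} \approx 1.0423$)
$r = \frac{74}{71} \approx 1.0423$
$Q{\left(12,L \right)} r U{\left(-5 \right)} = \left(-13\right) \frac{74}{71} \left(-5\right) = \left(- \frac{962}{71}\right) \left(-5\right) = \frac{4810}{71}$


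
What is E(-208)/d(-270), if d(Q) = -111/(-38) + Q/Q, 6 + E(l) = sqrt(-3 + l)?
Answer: -228/149 + 38*I*sqrt(211)/149 ≈ -1.5302 + 3.7046*I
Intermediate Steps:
E(l) = -6 + sqrt(-3 + l)
d(Q) = 149/38 (d(Q) = -111*(-1/38) + 1 = 111/38 + 1 = 149/38)
E(-208)/d(-270) = (-6 + sqrt(-3 - 208))/(149/38) = (-6 + sqrt(-211))*(38/149) = (-6 + I*sqrt(211))*(38/149) = -228/149 + 38*I*sqrt(211)/149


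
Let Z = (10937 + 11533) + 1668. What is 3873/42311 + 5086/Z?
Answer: 154340110/510651459 ≈ 0.30224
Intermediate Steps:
Z = 24138 (Z = 22470 + 1668 = 24138)
3873/42311 + 5086/Z = 3873/42311 + 5086/24138 = 3873*(1/42311) + 5086*(1/24138) = 3873/42311 + 2543/12069 = 154340110/510651459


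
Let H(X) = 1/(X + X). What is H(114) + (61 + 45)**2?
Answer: 2561809/228 ≈ 11236.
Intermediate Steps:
H(X) = 1/(2*X)
H(114) + (61 + 45)**2 = (1/2)/114 + (61 + 45)**2 = (1/2)*(1/114) + 106**2 = 1/228 + 11236 = 2561809/228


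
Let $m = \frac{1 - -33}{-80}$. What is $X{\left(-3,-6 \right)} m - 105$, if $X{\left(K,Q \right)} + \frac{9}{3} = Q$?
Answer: $- \frac{4047}{40} \approx -101.18$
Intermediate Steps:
$X{\left(K,Q \right)} = -3 + Q$
$m = - \frac{17}{40}$ ($m = \left(1 + 33\right) \left(- \frac{1}{80}\right) = 34 \left(- \frac{1}{80}\right) = - \frac{17}{40} \approx -0.425$)
$X{\left(-3,-6 \right)} m - 105 = \left(-3 - 6\right) \left(- \frac{17}{40}\right) - 105 = \left(-9\right) \left(- \frac{17}{40}\right) - 105 = \frac{153}{40} - 105 = - \frac{4047}{40}$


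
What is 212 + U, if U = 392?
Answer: 604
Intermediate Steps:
212 + U = 212 + 392 = 604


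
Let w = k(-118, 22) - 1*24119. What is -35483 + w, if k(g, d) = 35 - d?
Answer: -59589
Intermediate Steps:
w = -24106 (w = (35 - 1*22) - 1*24119 = (35 - 22) - 24119 = 13 - 24119 = -24106)
-35483 + w = -35483 - 24106 = -59589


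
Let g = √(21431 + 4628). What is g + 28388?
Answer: 28388 + √26059 ≈ 28549.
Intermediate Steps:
g = √26059 ≈ 161.43
g + 28388 = √26059 + 28388 = 28388 + √26059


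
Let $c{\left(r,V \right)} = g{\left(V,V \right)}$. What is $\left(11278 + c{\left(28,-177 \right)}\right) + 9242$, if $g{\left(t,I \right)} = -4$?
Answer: $20516$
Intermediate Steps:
$c{\left(r,V \right)} = -4$
$\left(11278 + c{\left(28,-177 \right)}\right) + 9242 = \left(11278 - 4\right) + 9242 = 11274 + 9242 = 20516$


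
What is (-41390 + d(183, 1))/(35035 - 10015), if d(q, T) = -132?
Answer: -20761/12510 ≈ -1.6596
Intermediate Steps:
(-41390 + d(183, 1))/(35035 - 10015) = (-41390 - 132)/(35035 - 10015) = -41522/25020 = -41522*1/25020 = -20761/12510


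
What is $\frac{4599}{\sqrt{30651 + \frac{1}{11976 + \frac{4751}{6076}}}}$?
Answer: $\frac{4599 \sqrt{162315675623838025631}}{2230501689553} \approx 26.269$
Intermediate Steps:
$\frac{4599}{\sqrt{30651 + \frac{1}{11976 + \frac{4751}{6076}}}} = \frac{4599}{\sqrt{30651 + \frac{1}{\frac{72770927}{6076}}}} = \frac{4599}{\sqrt{30651 + \frac{6076}{72770927}}} = \frac{4599}{\sqrt{\frac{2230501689553}{72770927}}} = \frac{4599}{\frac{1}{72770927} \sqrt{162315675623838025631}} = 4599 \frac{\sqrt{162315675623838025631}}{2230501689553} = \frac{4599 \sqrt{162315675623838025631}}{2230501689553}$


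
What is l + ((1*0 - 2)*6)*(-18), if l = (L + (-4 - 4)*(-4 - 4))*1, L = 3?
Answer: 283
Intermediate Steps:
l = 67 (l = (3 + (-4 - 4)*(-4 - 4))*1 = (3 - 8*(-8))*1 = (3 + 64)*1 = 67*1 = 67)
l + ((1*0 - 2)*6)*(-18) = 67 + ((1*0 - 2)*6)*(-18) = 67 + ((0 - 2)*6)*(-18) = 67 - 2*6*(-18) = 67 - 12*(-18) = 67 + 216 = 283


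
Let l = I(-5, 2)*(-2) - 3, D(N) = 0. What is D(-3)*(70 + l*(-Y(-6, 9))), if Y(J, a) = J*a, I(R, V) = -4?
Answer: 0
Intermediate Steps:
l = 5 (l = -4*(-2) - 3 = 8 - 3 = 5)
D(-3)*(70 + l*(-Y(-6, 9))) = 0*(70 + 5*(-(-6)*9)) = 0*(70 + 5*(-1*(-54))) = 0*(70 + 5*54) = 0*(70 + 270) = 0*340 = 0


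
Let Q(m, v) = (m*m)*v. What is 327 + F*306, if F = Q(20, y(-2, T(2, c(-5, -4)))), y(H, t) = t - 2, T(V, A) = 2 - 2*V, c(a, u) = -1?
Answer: -489273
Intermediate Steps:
y(H, t) = -2 + t
Q(m, v) = v*m**2 (Q(m, v) = m**2*v = v*m**2)
F = -1600 (F = (-2 + (2 - 2*2))*20**2 = (-2 + (2 - 4))*400 = (-2 - 2)*400 = -4*400 = -1600)
327 + F*306 = 327 - 1600*306 = 327 - 489600 = -489273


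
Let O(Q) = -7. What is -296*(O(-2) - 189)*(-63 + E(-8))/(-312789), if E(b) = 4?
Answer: 3422944/312789 ≈ 10.943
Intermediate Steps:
-296*(O(-2) - 189)*(-63 + E(-8))/(-312789) = -296*(-7 - 189)*(-63 + 4)/(-312789) = -(-58016)*(-59)*(-1/312789) = -296*11564*(-1/312789) = -3422944*(-1/312789) = 3422944/312789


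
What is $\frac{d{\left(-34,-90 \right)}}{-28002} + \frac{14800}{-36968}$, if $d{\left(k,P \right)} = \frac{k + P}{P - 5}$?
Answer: $- \frac{2460962252}{6146368995} \approx -0.40039$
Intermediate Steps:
$d{\left(k,P \right)} = \frac{P + k}{-5 + P}$
$\frac{d{\left(-34,-90 \right)}}{-28002} + \frac{14800}{-36968} = \frac{\frac{1}{-5 - 90} \left(-90 - 34\right)}{-28002} + \frac{14800}{-36968} = \frac{1}{-95} \left(-124\right) \left(- \frac{1}{28002}\right) + 14800 \left(- \frac{1}{36968}\right) = \left(- \frac{1}{95}\right) \left(-124\right) \left(- \frac{1}{28002}\right) - \frac{1850}{4621} = \frac{124}{95} \left(- \frac{1}{28002}\right) - \frac{1850}{4621} = - \frac{62}{1330095} - \frac{1850}{4621} = - \frac{2460962252}{6146368995}$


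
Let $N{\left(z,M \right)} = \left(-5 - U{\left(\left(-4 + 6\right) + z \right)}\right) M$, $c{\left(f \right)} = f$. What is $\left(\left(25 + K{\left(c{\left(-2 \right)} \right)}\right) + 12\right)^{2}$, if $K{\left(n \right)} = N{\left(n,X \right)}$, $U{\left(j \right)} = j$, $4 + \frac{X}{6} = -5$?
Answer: $94249$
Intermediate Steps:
$X = -54$ ($X = -24 + 6 \left(-5\right) = -24 - 30 = -54$)
$N{\left(z,M \right)} = M \left(-7 - z\right)$ ($N{\left(z,M \right)} = \left(-5 - \left(\left(-4 + 6\right) + z\right)\right) M = \left(-5 - \left(2 + z\right)\right) M = \left(-7 - z\right) M = M \left(-7 - z\right)$)
$K{\left(n \right)} = 378 + 54 n$ ($K{\left(n \right)} = \left(-1\right) \left(-54\right) \left(7 + n\right) = 378 + 54 n$)
$\left(\left(25 + K{\left(c{\left(-2 \right)} \right)}\right) + 12\right)^{2} = \left(\left(25 + \left(378 + 54 \left(-2\right)\right)\right) + 12\right)^{2} = \left(\left(25 + \left(378 - 108\right)\right) + 12\right)^{2} = \left(\left(25 + 270\right) + 12\right)^{2} = \left(295 + 12\right)^{2} = 307^{2} = 94249$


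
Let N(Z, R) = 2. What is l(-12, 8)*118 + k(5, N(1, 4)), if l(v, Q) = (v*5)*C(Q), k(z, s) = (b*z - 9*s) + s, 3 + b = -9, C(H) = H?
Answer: -56716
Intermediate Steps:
b = -12 (b = -3 - 9 = -12)
k(z, s) = -12*z - 8*s (k(z, s) = (-12*z - 9*s) + s = -12*z - 8*s)
l(v, Q) = 5*Q*v (l(v, Q) = (v*5)*Q = (5*v)*Q = 5*Q*v)
l(-12, 8)*118 + k(5, N(1, 4)) = (5*8*(-12))*118 + (-12*5 - 8*2) = -480*118 + (-60 - 16) = -56640 - 76 = -56716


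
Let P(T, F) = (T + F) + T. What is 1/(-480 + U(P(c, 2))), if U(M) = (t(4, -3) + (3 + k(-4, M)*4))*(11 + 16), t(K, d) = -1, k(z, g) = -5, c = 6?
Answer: -1/966 ≈ -0.0010352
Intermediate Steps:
P(T, F) = F + 2*T (P(T, F) = (F + T) + T = F + 2*T)
U(M) = -486 (U(M) = (-1 + (3 - 5*4))*(11 + 16) = (-1 + (3 - 20))*27 = (-1 - 17)*27 = -18*27 = -486)
1/(-480 + U(P(c, 2))) = 1/(-480 - 486) = 1/(-966) = -1/966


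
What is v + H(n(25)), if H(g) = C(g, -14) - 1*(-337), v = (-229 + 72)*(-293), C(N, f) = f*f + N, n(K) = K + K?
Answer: 46584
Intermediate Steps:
n(K) = 2*K
C(N, f) = N + f**2 (C(N, f) = f**2 + N = N + f**2)
v = 46001 (v = -157*(-293) = 46001)
H(g) = 533 + g (H(g) = (g + (-14)**2) - 1*(-337) = (g + 196) + 337 = (196 + g) + 337 = 533 + g)
v + H(n(25)) = 46001 + (533 + 2*25) = 46001 + (533 + 50) = 46001 + 583 = 46584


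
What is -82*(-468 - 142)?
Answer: 50020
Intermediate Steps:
-82*(-468 - 142) = -82*(-610) = 50020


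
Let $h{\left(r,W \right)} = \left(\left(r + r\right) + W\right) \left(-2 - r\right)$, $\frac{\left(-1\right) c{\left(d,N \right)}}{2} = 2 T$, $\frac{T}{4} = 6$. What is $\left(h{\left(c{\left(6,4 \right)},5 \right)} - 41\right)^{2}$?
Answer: $310429161$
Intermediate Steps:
$T = 24$ ($T = 4 \cdot 6 = 24$)
$c{\left(d,N \right)} = -96$ ($c{\left(d,N \right)} = - 2 \cdot 2 \cdot 24 = \left(-2\right) 48 = -96$)
$h{\left(r,W \right)} = \left(-2 - r\right) \left(W + 2 r\right)$ ($h{\left(r,W \right)} = \left(2 r + W\right) \left(-2 - r\right) = \left(W + 2 r\right) \left(-2 - r\right) = \left(-2 - r\right) \left(W + 2 r\right)$)
$\left(h{\left(c{\left(6,4 \right)},5 \right)} - 41\right)^{2} = \left(\left(\left(-4\right) \left(-96\right) - 10 - 2 \left(-96\right)^{2} - 5 \left(-96\right)\right) - 41\right)^{2} = \left(\left(384 - 10 - 18432 + 480\right) - 41\right)^{2} = \left(-17578 - 41\right)^{2} = \left(-17619\right)^{2} = 310429161$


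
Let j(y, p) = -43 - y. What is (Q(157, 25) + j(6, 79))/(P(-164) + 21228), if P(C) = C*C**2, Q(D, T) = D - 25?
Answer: -83/4389716 ≈ -1.8908e-5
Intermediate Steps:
Q(D, T) = -25 + D
P(C) = C**3
(Q(157, 25) + j(6, 79))/(P(-164) + 21228) = ((-25 + 157) + (-43 - 1*6))/((-164)**3 + 21228) = (132 + (-43 - 6))/(-4410944 + 21228) = (132 - 49)/(-4389716) = 83*(-1/4389716) = -83/4389716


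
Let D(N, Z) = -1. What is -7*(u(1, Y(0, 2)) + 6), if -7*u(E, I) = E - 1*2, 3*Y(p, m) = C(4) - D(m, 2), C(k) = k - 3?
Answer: -43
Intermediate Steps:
C(k) = -3 + k
Y(p, m) = ⅔ (Y(p, m) = ((-3 + 4) - 1*(-1))/3 = (1 + 1)/3 = (⅓)*2 = ⅔)
u(E, I) = 2/7 - E/7 (u(E, I) = -(E - 1*2)/7 = -(E - 2)/7 = -(-2 + E)/7 = 2/7 - E/7)
-7*(u(1, Y(0, 2)) + 6) = -7*((2/7 - ⅐*1) + 6) = -7*((2/7 - ⅐) + 6) = -7*(⅐ + 6) = -7*43/7 = -43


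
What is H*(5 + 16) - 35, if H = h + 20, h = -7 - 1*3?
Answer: 175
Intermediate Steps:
h = -10 (h = -7 - 3 = -10)
H = 10 (H = -10 + 20 = 10)
H*(5 + 16) - 35 = 10*(5 + 16) - 35 = 10*21 - 35 = 210 - 35 = 175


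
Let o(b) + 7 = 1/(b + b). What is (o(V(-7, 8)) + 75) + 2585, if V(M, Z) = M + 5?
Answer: 10611/4 ≈ 2652.8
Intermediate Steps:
V(M, Z) = 5 + M
o(b) = -7 + 1/(2*b) (o(b) = -7 + 1/(b + b) = -7 + 1/(2*b))
(o(V(-7, 8)) + 75) + 2585 = ((-7 + 1/(2*(5 - 7))) + 75) + 2585 = ((-7 + (½)/(-2)) + 75) + 2585 = ((-7 + (½)*(-½)) + 75) + 2585 = ((-7 - ¼) + 75) + 2585 = (-29/4 + 75) + 2585 = 271/4 + 2585 = 10611/4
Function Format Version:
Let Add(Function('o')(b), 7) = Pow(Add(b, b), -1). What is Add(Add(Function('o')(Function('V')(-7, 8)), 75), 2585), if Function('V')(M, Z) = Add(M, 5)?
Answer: Rational(10611, 4) ≈ 2652.8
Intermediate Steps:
Function('V')(M, Z) = Add(5, M)
Function('o')(b) = Add(-7, Mul(Rational(1, 2), Pow(b, -1))) (Function('o')(b) = Add(-7, Pow(Add(b, b), -1)) = Add(-7, Pow(Mul(2, b), -1)) = Add(-7, Mul(Rational(1, 2), Pow(b, -1))))
Add(Add(Function('o')(Function('V')(-7, 8)), 75), 2585) = Add(Add(Add(-7, Mul(Rational(1, 2), Pow(Add(5, -7), -1))), 75), 2585) = Add(Add(Add(-7, Mul(Rational(1, 2), Pow(-2, -1))), 75), 2585) = Add(Add(Add(-7, Mul(Rational(1, 2), Rational(-1, 2))), 75), 2585) = Add(Add(Add(-7, Rational(-1, 4)), 75), 2585) = Add(Add(Rational(-29, 4), 75), 2585) = Add(Rational(271, 4), 2585) = Rational(10611, 4)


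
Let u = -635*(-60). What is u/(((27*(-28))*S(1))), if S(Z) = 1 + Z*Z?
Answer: -3175/126 ≈ -25.198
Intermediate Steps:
u = 38100
S(Z) = 1 + Z²
u/(((27*(-28))*S(1))) = 38100/(((27*(-28))*(1 + 1²))) = 38100/((-756*(1 + 1))) = 38100/((-756*2)) = 38100/(-1512) = 38100*(-1/1512) = -3175/126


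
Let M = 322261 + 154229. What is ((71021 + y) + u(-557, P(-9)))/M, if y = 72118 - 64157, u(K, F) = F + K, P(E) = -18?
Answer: 11201/68070 ≈ 0.16455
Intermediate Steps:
M = 476490
y = 7961
((71021 + y) + u(-557, P(-9)))/M = ((71021 + 7961) + (-18 - 557))/476490 = (78982 - 575)*(1/476490) = 78407*(1/476490) = 11201/68070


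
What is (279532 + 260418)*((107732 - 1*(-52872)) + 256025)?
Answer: 224958828550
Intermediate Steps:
(279532 + 260418)*((107732 - 1*(-52872)) + 256025) = 539950*((107732 + 52872) + 256025) = 539950*(160604 + 256025) = 539950*416629 = 224958828550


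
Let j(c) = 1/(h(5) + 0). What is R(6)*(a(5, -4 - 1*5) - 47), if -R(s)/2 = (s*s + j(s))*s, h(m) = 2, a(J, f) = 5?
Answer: 18396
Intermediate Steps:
j(c) = ½ (j(c) = 1/(2 + 0) = 1/2 = ½)
R(s) = -2*s*(½ + s²) (R(s) = -2*(s*s + ½)*s = -2*(s² + ½)*s = -2*(½ + s²)*s = -2*s*(½ + s²))
R(6)*(a(5, -4 - 1*5) - 47) = (-1*6 - 2*6³)*(5 - 47) = (-6 - 2*216)*(-42) = (-6 - 432)*(-42) = -438*(-42) = 18396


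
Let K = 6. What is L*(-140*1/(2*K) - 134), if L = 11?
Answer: -4807/3 ≈ -1602.3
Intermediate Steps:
L*(-140*1/(2*K) - 134) = 11*(-140/(6*2) - 134) = 11*(-140/12 - 134) = 11*(-140*1/12 - 134) = 11*(-35/3 - 134) = 11*(-437/3) = -4807/3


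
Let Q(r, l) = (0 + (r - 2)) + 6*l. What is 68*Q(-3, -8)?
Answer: -3604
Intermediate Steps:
Q(r, l) = -2 + r + 6*l (Q(r, l) = (0 + (-2 + r)) + 6*l = (-2 + r) + 6*l = -2 + r + 6*l)
68*Q(-3, -8) = 68*(-2 - 3 + 6*(-8)) = 68*(-2 - 3 - 48) = 68*(-53) = -3604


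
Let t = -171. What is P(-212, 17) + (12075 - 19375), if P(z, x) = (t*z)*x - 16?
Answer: 608968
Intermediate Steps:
P(z, x) = -16 - 171*x*z (P(z, x) = (-171*z)*x - 16 = -171*x*z - 16 = -16 - 171*x*z)
P(-212, 17) + (12075 - 19375) = (-16 - 171*17*(-212)) + (12075 - 19375) = (-16 + 616284) - 7300 = 616268 - 7300 = 608968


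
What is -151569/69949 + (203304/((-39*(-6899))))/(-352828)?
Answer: -109006068972989/50306183868031 ≈ -2.1669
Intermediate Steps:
-151569/69949 + (203304/((-39*(-6899))))/(-352828) = -151569*1/69949 + (203304/269061)*(-1/352828) = -13779/6359 + (203304*(1/269061))*(-1/352828) = -13779/6359 + (67768/89687)*(-1/352828) = -13779/6359 - 16942/7911021209 = -109006068972989/50306183868031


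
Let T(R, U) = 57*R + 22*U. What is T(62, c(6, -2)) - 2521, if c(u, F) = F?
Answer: 969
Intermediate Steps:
T(R, U) = 22*U + 57*R
T(62, c(6, -2)) - 2521 = (22*(-2) + 57*62) - 2521 = (-44 + 3534) - 2521 = 3490 - 2521 = 969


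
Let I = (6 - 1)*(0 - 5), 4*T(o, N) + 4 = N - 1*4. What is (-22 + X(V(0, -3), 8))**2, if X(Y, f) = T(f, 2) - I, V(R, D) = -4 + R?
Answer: 9/4 ≈ 2.2500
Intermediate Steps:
T(o, N) = -2 + N/4 (T(o, N) = -1 + (N - 1*4)/4 = -1 + (N - 4)/4 = -1 + (-4 + N)/4 = -1 + (-1 + N/4) = -2 + N/4)
I = -25 (I = 5*(-5) = -25)
X(Y, f) = 47/2 (X(Y, f) = (-2 + (1/4)*2) - 1*(-25) = (-2 + 1/2) + 25 = -3/2 + 25 = 47/2)
(-22 + X(V(0, -3), 8))**2 = (-22 + 47/2)**2 = (3/2)**2 = 9/4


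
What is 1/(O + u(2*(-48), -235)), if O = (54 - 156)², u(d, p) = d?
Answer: 1/10308 ≈ 9.7012e-5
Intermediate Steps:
O = 10404 (O = (-102)² = 10404)
1/(O + u(2*(-48), -235)) = 1/(10404 + 2*(-48)) = 1/(10404 - 96) = 1/10308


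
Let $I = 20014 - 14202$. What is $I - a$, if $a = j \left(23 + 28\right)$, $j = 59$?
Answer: $2803$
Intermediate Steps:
$I = 5812$ ($I = 20014 - 14202 = 5812$)
$a = 3009$ ($a = 59 \left(23 + 28\right) = 59 \cdot 51 = 3009$)
$I - a = 5812 - 3009 = 2803$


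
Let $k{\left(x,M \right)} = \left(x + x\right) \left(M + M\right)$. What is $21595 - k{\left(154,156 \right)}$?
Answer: $-74501$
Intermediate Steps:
$k{\left(x,M \right)} = 4 M x$ ($k{\left(x,M \right)} = 2 x 2 M = 4 M x$)
$21595 - k{\left(154,156 \right)} = 21595 - 4 \cdot 156 \cdot 154 = 21595 - 96096 = -74501$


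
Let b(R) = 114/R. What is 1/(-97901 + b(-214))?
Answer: -107/10475464 ≈ -1.0214e-5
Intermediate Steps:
1/(-97901 + b(-214)) = 1/(-97901 + 114/(-214)) = 1/(-97901 + 114*(-1/214)) = 1/(-97901 - 57/107) = 1/(-10475464/107) = -107/10475464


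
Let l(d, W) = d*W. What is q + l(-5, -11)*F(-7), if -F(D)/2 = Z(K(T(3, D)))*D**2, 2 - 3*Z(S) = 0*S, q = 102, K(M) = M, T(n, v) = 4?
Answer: -10474/3 ≈ -3491.3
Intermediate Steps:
Z(S) = 2/3 (Z(S) = 2/3 - 0*S = 2/3 - 1/3*0 = 2/3 + 0 = 2/3)
F(D) = -4*D**2/3
l(d, W) = W*d
q + l(-5, -11)*F(-7) = 102 + (-11*(-5))*(-4/3*(-7)**2) = 102 + 55*(-4/3*49) = 102 + 55*(-196/3) = 102 - 10780/3 = -10474/3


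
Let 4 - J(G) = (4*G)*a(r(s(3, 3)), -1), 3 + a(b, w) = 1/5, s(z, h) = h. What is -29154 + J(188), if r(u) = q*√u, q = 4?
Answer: -135222/5 ≈ -27044.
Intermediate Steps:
r(u) = 4*√u
a(b, w) = -14/5 (a(b, w) = -3 + 1/5 = -3 + ⅕ = -14/5)
J(G) = 4 + 56*G/5 (J(G) = 4 - 4*G*(-14)/5 = 4 - (-56)*G/5 = 4 + 56*G/5)
-29154 + J(188) = -29154 + (4 + (56/5)*188) = -29154 + (4 + 10528/5) = -29154 + 10548/5 = -135222/5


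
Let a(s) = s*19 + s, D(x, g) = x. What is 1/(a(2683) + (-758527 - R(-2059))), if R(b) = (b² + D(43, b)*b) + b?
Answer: -1/4853752 ≈ -2.0603e-7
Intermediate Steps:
a(s) = 20*s (a(s) = 19*s + s = 20*s)
R(b) = b² + 44*b (R(b) = (b² + 43*b) + b = b² + 44*b)
1/(a(2683) + (-758527 - R(-2059))) = 1/(20*2683 + (-758527 - (-2059)*(44 - 2059))) = 1/(53660 + (-758527 - (-2059)*(-2015))) = 1/(53660 + (-758527 - 1*4148885)) = 1/(53660 + (-758527 - 4148885)) = 1/(53660 - 4907412) = 1/(-4853752) = -1/4853752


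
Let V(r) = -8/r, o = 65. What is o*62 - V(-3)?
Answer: 12082/3 ≈ 4027.3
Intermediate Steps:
o*62 - V(-3) = 65*62 - (-8)/(-3) = 4030 - (-8)*(-1)/3 = 4030 - 1*8/3 = 4030 - 8/3 = 12082/3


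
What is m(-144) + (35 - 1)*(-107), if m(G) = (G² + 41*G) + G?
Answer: 11050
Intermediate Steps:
m(G) = G² + 42*G
m(-144) + (35 - 1)*(-107) = -144*(42 - 144) + (35 - 1)*(-107) = -144*(-102) + 34*(-107) = 14688 - 3638 = 11050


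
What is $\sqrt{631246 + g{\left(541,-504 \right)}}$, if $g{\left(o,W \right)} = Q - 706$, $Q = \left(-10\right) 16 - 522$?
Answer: $\sqrt{629858} \approx 793.64$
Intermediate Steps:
$Q = -682$ ($Q = -160 - 522 = -682$)
$g{\left(o,W \right)} = -1388$ ($g{\left(o,W \right)} = -682 - 706 = -1388$)
$\sqrt{631246 + g{\left(541,-504 \right)}} = \sqrt{631246 - 1388} = \sqrt{629858}$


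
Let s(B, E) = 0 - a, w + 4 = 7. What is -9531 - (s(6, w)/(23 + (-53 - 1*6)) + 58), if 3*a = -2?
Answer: -517805/54 ≈ -9589.0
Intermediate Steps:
w = 3 (w = -4 + 7 = 3)
a = -2/3 (a = (1/3)*(-2) = -2/3 ≈ -0.66667)
s(B, E) = 2/3 (s(B, E) = 0 - 1*(-2/3) = 0 + 2/3 = 2/3)
-9531 - (s(6, w)/(23 + (-53 - 1*6)) + 58) = -9531 - (2/(3*(23 + (-53 - 1*6))) + 58) = -9531 - (2/(3*(23 + (-53 - 6))) + 58) = -9531 - (2/(3*(23 - 59)) + 58) = -9531 - ((2/3)/(-36) + 58) = -9531 - ((2/3)*(-1/36) + 58) = -9531 - (-1/54 + 58) = -9531 - 1*3131/54 = -9531 - 3131/54 = -517805/54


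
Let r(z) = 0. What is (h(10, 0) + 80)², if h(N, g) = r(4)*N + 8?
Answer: 7744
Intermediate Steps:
h(N, g) = 8 (h(N, g) = 0*N + 8 = 0 + 8 = 8)
(h(10, 0) + 80)² = (8 + 80)² = 88² = 7744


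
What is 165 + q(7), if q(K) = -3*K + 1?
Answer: 145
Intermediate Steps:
q(K) = 1 - 3*K
165 + q(7) = 165 + (1 - 3*7) = 165 + (1 - 21) = 165 - 20 = 145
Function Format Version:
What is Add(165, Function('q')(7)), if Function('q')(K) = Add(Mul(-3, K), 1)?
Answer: 145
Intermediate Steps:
Function('q')(K) = Add(1, Mul(-3, K))
Add(165, Function('q')(7)) = Add(165, Add(1, Mul(-3, 7))) = Add(165, Add(1, -21)) = Add(165, -20) = 145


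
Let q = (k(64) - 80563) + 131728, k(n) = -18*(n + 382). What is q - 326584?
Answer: -283447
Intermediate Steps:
k(n) = -6876 - 18*n (k(n) = -18*(382 + n) = -6876 - 18*n)
q = 43137 (q = ((-6876 - 18*64) - 80563) + 131728 = ((-6876 - 1152) - 80563) + 131728 = (-8028 - 80563) + 131728 = -88591 + 131728 = 43137)
q - 326584 = 43137 - 326584 = -283447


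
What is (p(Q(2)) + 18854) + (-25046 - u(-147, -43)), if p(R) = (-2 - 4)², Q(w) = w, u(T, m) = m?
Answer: -6113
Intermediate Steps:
p(R) = 36 (p(R) = (-6)² = 36)
(p(Q(2)) + 18854) + (-25046 - u(-147, -43)) = (36 + 18854) + (-25046 - 1*(-43)) = 18890 + (-25046 + 43) = 18890 - 25003 = -6113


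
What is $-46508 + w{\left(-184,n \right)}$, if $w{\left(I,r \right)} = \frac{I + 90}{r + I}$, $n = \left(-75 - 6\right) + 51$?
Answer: $- \frac{4976309}{107} \approx -46508.0$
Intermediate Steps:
$n = -30$ ($n = -81 + 51 = -30$)
$w{\left(I,r \right)} = \frac{90 + I}{I + r}$
$-46508 + w{\left(-184,n \right)} = -46508 + \frac{90 - 184}{-184 - 30} = -46508 + \frac{1}{-214} \left(-94\right) = -46508 - - \frac{47}{107} = -46508 + \frac{47}{107} = - \frac{4976309}{107}$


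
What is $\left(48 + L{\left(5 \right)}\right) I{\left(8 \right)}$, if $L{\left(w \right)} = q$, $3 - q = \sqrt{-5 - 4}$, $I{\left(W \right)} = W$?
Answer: $408 - 24 i \approx 408.0 - 24.0 i$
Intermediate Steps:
$q = 3 - 3 i$ ($q = 3 - \sqrt{-5 - 4} = 3 - \sqrt{-9} = 3 - 3 i \approx 3.0 - 3.0 i$)
$L{\left(w \right)} = 3 - 3 i$
$\left(48 + L{\left(5 \right)}\right) I{\left(8 \right)} = \left(48 + \left(3 - 3 i\right)\right) 8 = \left(51 - 3 i\right) 8 = 408 - 24 i$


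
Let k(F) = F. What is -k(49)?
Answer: -49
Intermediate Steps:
-k(49) = -1*49 = -49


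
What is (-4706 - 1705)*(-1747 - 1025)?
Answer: 17771292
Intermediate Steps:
(-4706 - 1705)*(-1747 - 1025) = -6411*(-2772) = 17771292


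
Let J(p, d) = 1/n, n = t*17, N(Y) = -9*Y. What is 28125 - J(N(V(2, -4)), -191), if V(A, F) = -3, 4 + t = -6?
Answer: 4781251/170 ≈ 28125.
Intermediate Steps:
t = -10 (t = -4 - 6 = -10)
n = -170 (n = -10*17 = -170)
J(p, d) = -1/170 (J(p, d) = 1/(-170) = -1/170)
28125 - J(N(V(2, -4)), -191) = 28125 - 1*(-1/170) = 28125 + 1/170 = 4781251/170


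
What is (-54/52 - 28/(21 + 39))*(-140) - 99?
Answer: 4357/39 ≈ 111.72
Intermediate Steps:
(-54/52 - 28/(21 + 39))*(-140) - 99 = (-54*1/52 - 28/60)*(-140) - 99 = (-27/26 - 28*1/60)*(-140) - 99 = (-27/26 - 7/15)*(-140) - 99 = -587/390*(-140) - 99 = 8218/39 - 99 = 4357/39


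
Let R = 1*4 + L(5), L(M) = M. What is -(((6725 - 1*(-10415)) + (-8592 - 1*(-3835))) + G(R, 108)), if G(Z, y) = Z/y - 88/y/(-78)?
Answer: -52157591/4212 ≈ -12383.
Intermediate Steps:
R = 9 (R = 1*4 + 5 = 4 + 5 = 9)
G(Z, y) = 44/(39*y) + Z/y (G(Z, y) = Z/y - 88/y*(-1/78) = Z/y + 44/(39*y) = 44/(39*y) + Z/y)
-(((6725 - 1*(-10415)) + (-8592 - 1*(-3835))) + G(R, 108)) = -(((6725 - 1*(-10415)) + (-8592 - 1*(-3835))) + (44/39 + 9)/108) = -(((6725 + 10415) + (-8592 + 3835)) + (1/108)*(395/39)) = -((17140 - 4757) + 395/4212) = -(12383 + 395/4212) = -1*52157591/4212 = -52157591/4212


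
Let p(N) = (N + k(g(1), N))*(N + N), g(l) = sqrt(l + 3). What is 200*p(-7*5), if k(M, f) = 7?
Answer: 392000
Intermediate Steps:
g(l) = sqrt(3 + l)
p(N) = 2*N*(7 + N) (p(N) = (N + 7)*(N + N) = (7 + N)*(2*N) = 2*N*(7 + N))
200*p(-7*5) = 200*(2*(-7*5)*(7 - 7*5)) = 200*(2*(-35)*(7 - 35)) = 200*(2*(-35)*(-28)) = 200*1960 = 392000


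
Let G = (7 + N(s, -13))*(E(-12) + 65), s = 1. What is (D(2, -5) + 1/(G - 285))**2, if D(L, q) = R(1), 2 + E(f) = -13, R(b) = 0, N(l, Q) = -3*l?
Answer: 1/7225 ≈ 0.00013841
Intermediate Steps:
E(f) = -15 (E(f) = -2 - 13 = -15)
D(L, q) = 0
G = 200 (G = (7 - 3*1)*(-15 + 65) = (7 - 3)*50 = 4*50 = 200)
(D(2, -5) + 1/(G - 285))**2 = (0 + 1/(200 - 285))**2 = (0 + 1/(-85))**2 = (0 - 1/85)**2 = (-1/85)**2 = 1/7225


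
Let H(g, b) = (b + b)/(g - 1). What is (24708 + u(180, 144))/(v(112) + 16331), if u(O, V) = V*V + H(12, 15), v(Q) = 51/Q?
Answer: 55990368/20120353 ≈ 2.7828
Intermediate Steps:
H(g, b) = 2*b/(-1 + g) (H(g, b) = (2*b)/(-1 + g) = 2*b/(-1 + g))
u(O, V) = 30/11 + V**2 (u(O, V) = V*V + 2*15/(-1 + 12) = V**2 + 2*15/11 = V**2 + 2*15*(1/11) = V**2 + 30/11 = 30/11 + V**2)
(24708 + u(180, 144))/(v(112) + 16331) = (24708 + (30/11 + 144**2))/(51/112 + 16331) = (24708 + (30/11 + 20736))/(51*(1/112) + 16331) = (24708 + 228126/11)/(51/112 + 16331) = 499914/(11*(1829123/112)) = (499914/11)*(112/1829123) = 55990368/20120353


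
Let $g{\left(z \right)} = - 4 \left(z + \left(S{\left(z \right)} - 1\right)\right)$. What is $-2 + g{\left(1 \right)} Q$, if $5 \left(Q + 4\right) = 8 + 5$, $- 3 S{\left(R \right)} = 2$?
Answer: $- \frac{86}{15} \approx -5.7333$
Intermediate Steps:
$S{\left(R \right)} = - \frac{2}{3}$ ($S{\left(R \right)} = \left(- \frac{1}{3}\right) 2 = - \frac{2}{3}$)
$Q = - \frac{7}{5}$ ($Q = -4 + \frac{8 + 5}{5} = -4 + \frac{1}{5} \cdot 13 = -4 + \frac{13}{5} = - \frac{7}{5} \approx -1.4$)
$g{\left(z \right)} = \frac{20}{3} - 4 z$ ($g{\left(z \right)} = - 4 \left(z - \frac{5}{3}\right) = - 4 \left(- \frac{5}{3} + z\right) = \frac{20}{3} - 4 z$)
$-2 + g{\left(1 \right)} Q = -2 + \left(\frac{20}{3} - 4\right) \left(- \frac{7}{5}\right) = -2 + \frac{8}{3} \left(- \frac{7}{5}\right) = -2 - \frac{56}{15} = - \frac{86}{15}$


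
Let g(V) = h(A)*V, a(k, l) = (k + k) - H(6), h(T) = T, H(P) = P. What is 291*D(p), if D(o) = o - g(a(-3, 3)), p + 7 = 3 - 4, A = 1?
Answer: 1164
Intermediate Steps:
p = -8 (p = -7 + (3 - 4) = -7 - 1 = -8)
a(k, l) = -6 + 2*k (a(k, l) = (k + k) - 1*6 = 2*k - 6 = -6 + 2*k)
g(V) = V (g(V) = 1*V = V)
D(o) = 12 + o (D(o) = o - (-6 + 2*(-3)) = o - (-6 - 6) = o - 1*(-12) = o + 12 = 12 + o)
291*D(p) = 291*(12 - 8) = 291*4 = 1164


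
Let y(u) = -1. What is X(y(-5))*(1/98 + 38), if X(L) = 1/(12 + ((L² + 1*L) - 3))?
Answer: 3725/882 ≈ 4.2234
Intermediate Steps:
X(L) = 1/(9 + L + L²) (X(L) = 1/(12 + ((L² + L) - 3)) = 1/(12 + ((L + L²) - 3)) = 1/(12 + (-3 + L + L²)) = 1/(9 + L + L²))
X(y(-5))*(1/98 + 38) = (1/98 + 38)/(9 - 1 + (-1)²) = (1/98 + 38)/(9 - 1 + 1) = (3725/98)/9 = (⅑)*(3725/98) = 3725/882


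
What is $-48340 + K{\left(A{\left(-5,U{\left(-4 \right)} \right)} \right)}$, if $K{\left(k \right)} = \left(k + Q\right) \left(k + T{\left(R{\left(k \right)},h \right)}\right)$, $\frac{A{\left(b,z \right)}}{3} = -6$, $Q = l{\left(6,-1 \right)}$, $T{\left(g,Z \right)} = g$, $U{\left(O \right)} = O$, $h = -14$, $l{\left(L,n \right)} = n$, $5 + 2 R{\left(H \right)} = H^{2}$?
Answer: $- \frac{102057}{2} \approx -51029.0$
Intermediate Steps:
$R{\left(H \right)} = - \frac{5}{2} + \frac{H^{2}}{2}$
$Q = -1$
$A{\left(b,z \right)} = -18$ ($A{\left(b,z \right)} = 3 \left(-6\right) = -18$)
$K{\left(k \right)} = \left(-1 + k\right) \left(- \frac{5}{2} + k + \frac{k^{2}}{2}\right)$ ($K{\left(k \right)} = \left(k - 1\right) \left(k + \left(- \frac{5}{2} + \frac{k^{2}}{2}\right)\right) = \left(-1 + k\right) \left(- \frac{5}{2} + k + \frac{k^{2}}{2}\right)$)
$-48340 + K{\left(A{\left(-5,U{\left(-4 \right)} \right)} \right)} = -48340 + \left(\frac{5}{2} + \frac{\left(-18\right)^{2}}{2} + \frac{\left(-18\right)^{3}}{2} - -63\right) = -48340 + \left(\frac{5}{2} + \frac{1}{2} \cdot 324 + \frac{1}{2} \left(-5832\right) + 63\right) = -48340 + \left(\frac{5}{2} + 162 - 2916 + 63\right) = -48340 - \frac{5377}{2} = - \frac{102057}{2}$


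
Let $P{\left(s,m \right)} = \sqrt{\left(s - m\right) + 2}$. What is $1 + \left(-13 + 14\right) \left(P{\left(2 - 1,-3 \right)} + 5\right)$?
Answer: $6 + \sqrt{6} \approx 8.4495$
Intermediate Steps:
$P{\left(s,m \right)} = \sqrt{2 + s - m}$
$1 + \left(-13 + 14\right) \left(P{\left(2 - 1,-3 \right)} + 5\right) = 1 + \left(-13 + 14\right) \left(\sqrt{2 + \left(2 - 1\right) - -3} + 5\right) = 1 + 1 \left(\sqrt{2 + 1 + 3} + 5\right) = 1 + 1 \left(\sqrt{6} + 5\right) = 1 + 1 \left(5 + \sqrt{6}\right) = 1 + \left(5 + \sqrt{6}\right) = 6 + \sqrt{6}$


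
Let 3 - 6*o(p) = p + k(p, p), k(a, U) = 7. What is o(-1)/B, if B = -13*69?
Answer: 1/1794 ≈ 0.00055741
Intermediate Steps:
B = -897
o(p) = -⅔ - p/6 (o(p) = ½ - (p + 7)/6 = ½ - (7 + p)/6 = ½ + (-7/6 - p/6) = -⅔ - p/6)
o(-1)/B = (-⅔ - ⅙*(-1))/(-897) = (-⅔ + ⅙)*(-1/897) = -½*(-1/897) = 1/1794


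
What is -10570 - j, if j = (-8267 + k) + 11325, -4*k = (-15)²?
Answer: -54287/4 ≈ -13572.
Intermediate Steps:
k = -225/4 (k = -¼*(-15)² = -¼*225 = -225/4 ≈ -56.250)
j = 12007/4 (j = (-8267 - 225/4) + 11325 = -33293/4 + 11325 = 12007/4 ≈ 3001.8)
-10570 - j = -10570 - 1*12007/4 = -10570 - 12007/4 = -54287/4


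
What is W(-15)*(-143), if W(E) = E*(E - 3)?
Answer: -38610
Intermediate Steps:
W(E) = E*(-3 + E)
W(-15)*(-143) = -15*(-3 - 15)*(-143) = -15*(-18)*(-143) = 270*(-143) = -38610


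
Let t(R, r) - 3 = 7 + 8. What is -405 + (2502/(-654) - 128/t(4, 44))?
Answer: -408034/981 ≈ -415.94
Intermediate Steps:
t(R, r) = 18 (t(R, r) = 3 + (7 + 8) = 3 + 15 = 18)
-405 + (2502/(-654) - 128/t(4, 44)) = -405 + (2502/(-654) - 128/18) = -405 + (2502*(-1/654) - 128*1/18) = -405 + (-417/109 - 64/9) = -405 - 10729/981 = -408034/981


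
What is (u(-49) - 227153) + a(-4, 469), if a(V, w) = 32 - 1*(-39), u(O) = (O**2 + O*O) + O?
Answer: -222329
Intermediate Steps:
u(O) = O + 2*O**2 (u(O) = (O**2 + O**2) + O = 2*O**2 + O = O + 2*O**2)
a(V, w) = 71 (a(V, w) = 32 + 39 = 71)
(u(-49) - 227153) + a(-4, 469) = (-49*(1 + 2*(-49)) - 227153) + 71 = (-49*(1 - 98) - 227153) + 71 = (-49*(-97) - 227153) + 71 = (4753 - 227153) + 71 = -222400 + 71 = -222329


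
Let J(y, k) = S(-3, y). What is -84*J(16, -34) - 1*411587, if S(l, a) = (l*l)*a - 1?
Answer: -423599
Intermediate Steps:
S(l, a) = -1 + a*l**2 (S(l, a) = l**2*a - 1 = a*l**2 - 1 = -1 + a*l**2)
J(y, k) = -1 + 9*y (J(y, k) = -1 + y*(-3)**2 = -1 + y*9 = -1 + 9*y)
-84*J(16, -34) - 1*411587 = -84*(-1 + 9*16) - 1*411587 = -84*(-1 + 144) - 411587 = -84*143 - 411587 = -12012 - 411587 = -423599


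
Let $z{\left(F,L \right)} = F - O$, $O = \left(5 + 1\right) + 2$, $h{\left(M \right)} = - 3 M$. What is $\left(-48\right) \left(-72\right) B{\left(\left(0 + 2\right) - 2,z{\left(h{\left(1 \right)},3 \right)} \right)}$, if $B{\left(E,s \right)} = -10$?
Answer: $-34560$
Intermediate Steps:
$O = 8$ ($O = 6 + 2 = 8$)
$z{\left(F,L \right)} = -8 + F$ ($z{\left(F,L \right)} = F - 8 = -8 + F$)
$\left(-48\right) \left(-72\right) B{\left(\left(0 + 2\right) - 2,z{\left(h{\left(1 \right)},3 \right)} \right)} = \left(-48\right) \left(-72\right) \left(-10\right) = 3456 \left(-10\right) = -34560$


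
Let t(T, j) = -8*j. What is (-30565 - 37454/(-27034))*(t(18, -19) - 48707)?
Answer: 20059448393790/13517 ≈ 1.4840e+9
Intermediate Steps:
(-30565 - 37454/(-27034))*(t(18, -19) - 48707) = (-30565 - 37454/(-27034))*(-8*(-19) - 48707) = (-30565 - 37454*(-1/27034))*(152 - 48707) = (-30565 + 18727/13517)*(-48555) = -413128378/13517*(-48555) = 20059448393790/13517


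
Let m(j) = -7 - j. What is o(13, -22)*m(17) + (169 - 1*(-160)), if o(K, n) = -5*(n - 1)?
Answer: -2431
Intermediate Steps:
o(K, n) = 5 - 5*n (o(K, n) = -5*(-1 + n) = 5 - 5*n)
o(13, -22)*m(17) + (169 - 1*(-160)) = (5 - 5*(-22))*(-7 - 1*17) + (169 - 1*(-160)) = (5 + 110)*(-7 - 17) + (169 + 160) = 115*(-24) + 329 = -2760 + 329 = -2431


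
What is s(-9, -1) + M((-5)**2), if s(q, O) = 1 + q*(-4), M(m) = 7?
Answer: 44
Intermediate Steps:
s(q, O) = 1 - 4*q
s(-9, -1) + M((-5)**2) = (1 - 4*(-9)) + 7 = (1 + 36) + 7 = 37 + 7 = 44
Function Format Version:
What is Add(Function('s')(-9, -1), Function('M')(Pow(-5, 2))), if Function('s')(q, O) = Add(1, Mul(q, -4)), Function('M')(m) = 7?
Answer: 44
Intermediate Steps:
Function('s')(q, O) = Add(1, Mul(-4, q))
Add(Function('s')(-9, -1), Function('M')(Pow(-5, 2))) = Add(Add(1, Mul(-4, -9)), 7) = Add(Add(1, 36), 7) = Add(37, 7) = 44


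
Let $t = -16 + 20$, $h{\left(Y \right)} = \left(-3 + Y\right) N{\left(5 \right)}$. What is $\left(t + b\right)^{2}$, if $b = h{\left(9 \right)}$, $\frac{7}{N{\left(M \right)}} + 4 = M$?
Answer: $2116$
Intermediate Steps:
$N{\left(M \right)} = \frac{7}{-4 + M}$
$h{\left(Y \right)} = -21 + 7 Y$ ($h{\left(Y \right)} = \left(-3 + Y\right) \frac{7}{-4 + 5} = \left(-3 + Y\right) \frac{7}{1} = \left(-3 + Y\right) 7 \cdot 1 = \left(-3 + Y\right) 7 = -21 + 7 Y$)
$t = 4$
$b = 42$ ($b = -21 + 7 \cdot 9 = -21 + 63 = 42$)
$\left(t + b\right)^{2} = \left(4 + 42\right)^{2} = 46^{2} = 2116$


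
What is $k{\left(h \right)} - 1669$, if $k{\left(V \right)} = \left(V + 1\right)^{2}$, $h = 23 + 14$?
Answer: $-225$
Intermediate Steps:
$h = 37$
$k{\left(V \right)} = \left(1 + V\right)^{2}$
$k{\left(h \right)} - 1669 = \left(1 + 37\right)^{2} - 1669 = 38^{2} - 1669 = 1444 - 1669 = -225$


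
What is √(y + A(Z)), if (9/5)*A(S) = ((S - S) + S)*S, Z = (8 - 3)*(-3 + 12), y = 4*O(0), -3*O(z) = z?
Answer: 15*√5 ≈ 33.541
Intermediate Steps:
O(z) = -z/3
y = 0 (y = 4*(-⅓*0) = 4*0 = 0)
Z = 45 (Z = 5*9 = 45)
A(S) = 5*S²/9 (A(S) = 5*(((S - S) + S)*S)/9 = 5*((0 + S)*S)/9 = 5*(S*S)/9 = 5*S²/9)
√(y + A(Z)) = √(0 + (5/9)*45²) = √(0 + (5/9)*2025) = √(0 + 1125) = √1125 = 15*√5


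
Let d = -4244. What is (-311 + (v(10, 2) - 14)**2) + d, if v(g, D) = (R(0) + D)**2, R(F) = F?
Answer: -4455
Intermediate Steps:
v(g, D) = D**2 (v(g, D) = (0 + D)**2 = D**2)
(-311 + (v(10, 2) - 14)**2) + d = (-311 + (2**2 - 14)**2) - 4244 = (-311 + (4 - 14)**2) - 4244 = (-311 + (-10)**2) - 4244 = (-311 + 100) - 4244 = -211 - 4244 = -4455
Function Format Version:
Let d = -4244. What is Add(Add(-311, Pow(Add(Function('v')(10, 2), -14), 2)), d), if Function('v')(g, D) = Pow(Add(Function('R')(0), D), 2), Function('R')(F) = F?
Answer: -4455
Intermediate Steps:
Function('v')(g, D) = Pow(D, 2) (Function('v')(g, D) = Pow(Add(0, D), 2) = Pow(D, 2))
Add(Add(-311, Pow(Add(Function('v')(10, 2), -14), 2)), d) = Add(Add(-311, Pow(Add(Pow(2, 2), -14), 2)), -4244) = Add(Add(-311, Pow(Add(4, -14), 2)), -4244) = Add(Add(-311, Pow(-10, 2)), -4244) = Add(Add(-311, 100), -4244) = Add(-211, -4244) = -4455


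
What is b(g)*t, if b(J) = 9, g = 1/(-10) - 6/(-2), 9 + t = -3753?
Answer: -33858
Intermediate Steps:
t = -3762 (t = -9 - 3753 = -3762)
g = 29/10 (g = 1*(-⅒) - 6*(-½) = -⅒ + 3 = 29/10 ≈ 2.9000)
b(g)*t = 9*(-3762) = -33858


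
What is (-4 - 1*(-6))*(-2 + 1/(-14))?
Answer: -29/7 ≈ -4.1429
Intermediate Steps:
(-4 - 1*(-6))*(-2 + 1/(-14)) = (-4 + 6)*(-2 - 1/14) = 2*(-29/14) = -29/7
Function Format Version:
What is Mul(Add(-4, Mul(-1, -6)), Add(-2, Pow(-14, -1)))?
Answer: Rational(-29, 7) ≈ -4.1429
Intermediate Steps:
Mul(Add(-4, Mul(-1, -6)), Add(-2, Pow(-14, -1))) = Mul(Add(-4, 6), Add(-2, Rational(-1, 14))) = Mul(2, Rational(-29, 14)) = Rational(-29, 7)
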